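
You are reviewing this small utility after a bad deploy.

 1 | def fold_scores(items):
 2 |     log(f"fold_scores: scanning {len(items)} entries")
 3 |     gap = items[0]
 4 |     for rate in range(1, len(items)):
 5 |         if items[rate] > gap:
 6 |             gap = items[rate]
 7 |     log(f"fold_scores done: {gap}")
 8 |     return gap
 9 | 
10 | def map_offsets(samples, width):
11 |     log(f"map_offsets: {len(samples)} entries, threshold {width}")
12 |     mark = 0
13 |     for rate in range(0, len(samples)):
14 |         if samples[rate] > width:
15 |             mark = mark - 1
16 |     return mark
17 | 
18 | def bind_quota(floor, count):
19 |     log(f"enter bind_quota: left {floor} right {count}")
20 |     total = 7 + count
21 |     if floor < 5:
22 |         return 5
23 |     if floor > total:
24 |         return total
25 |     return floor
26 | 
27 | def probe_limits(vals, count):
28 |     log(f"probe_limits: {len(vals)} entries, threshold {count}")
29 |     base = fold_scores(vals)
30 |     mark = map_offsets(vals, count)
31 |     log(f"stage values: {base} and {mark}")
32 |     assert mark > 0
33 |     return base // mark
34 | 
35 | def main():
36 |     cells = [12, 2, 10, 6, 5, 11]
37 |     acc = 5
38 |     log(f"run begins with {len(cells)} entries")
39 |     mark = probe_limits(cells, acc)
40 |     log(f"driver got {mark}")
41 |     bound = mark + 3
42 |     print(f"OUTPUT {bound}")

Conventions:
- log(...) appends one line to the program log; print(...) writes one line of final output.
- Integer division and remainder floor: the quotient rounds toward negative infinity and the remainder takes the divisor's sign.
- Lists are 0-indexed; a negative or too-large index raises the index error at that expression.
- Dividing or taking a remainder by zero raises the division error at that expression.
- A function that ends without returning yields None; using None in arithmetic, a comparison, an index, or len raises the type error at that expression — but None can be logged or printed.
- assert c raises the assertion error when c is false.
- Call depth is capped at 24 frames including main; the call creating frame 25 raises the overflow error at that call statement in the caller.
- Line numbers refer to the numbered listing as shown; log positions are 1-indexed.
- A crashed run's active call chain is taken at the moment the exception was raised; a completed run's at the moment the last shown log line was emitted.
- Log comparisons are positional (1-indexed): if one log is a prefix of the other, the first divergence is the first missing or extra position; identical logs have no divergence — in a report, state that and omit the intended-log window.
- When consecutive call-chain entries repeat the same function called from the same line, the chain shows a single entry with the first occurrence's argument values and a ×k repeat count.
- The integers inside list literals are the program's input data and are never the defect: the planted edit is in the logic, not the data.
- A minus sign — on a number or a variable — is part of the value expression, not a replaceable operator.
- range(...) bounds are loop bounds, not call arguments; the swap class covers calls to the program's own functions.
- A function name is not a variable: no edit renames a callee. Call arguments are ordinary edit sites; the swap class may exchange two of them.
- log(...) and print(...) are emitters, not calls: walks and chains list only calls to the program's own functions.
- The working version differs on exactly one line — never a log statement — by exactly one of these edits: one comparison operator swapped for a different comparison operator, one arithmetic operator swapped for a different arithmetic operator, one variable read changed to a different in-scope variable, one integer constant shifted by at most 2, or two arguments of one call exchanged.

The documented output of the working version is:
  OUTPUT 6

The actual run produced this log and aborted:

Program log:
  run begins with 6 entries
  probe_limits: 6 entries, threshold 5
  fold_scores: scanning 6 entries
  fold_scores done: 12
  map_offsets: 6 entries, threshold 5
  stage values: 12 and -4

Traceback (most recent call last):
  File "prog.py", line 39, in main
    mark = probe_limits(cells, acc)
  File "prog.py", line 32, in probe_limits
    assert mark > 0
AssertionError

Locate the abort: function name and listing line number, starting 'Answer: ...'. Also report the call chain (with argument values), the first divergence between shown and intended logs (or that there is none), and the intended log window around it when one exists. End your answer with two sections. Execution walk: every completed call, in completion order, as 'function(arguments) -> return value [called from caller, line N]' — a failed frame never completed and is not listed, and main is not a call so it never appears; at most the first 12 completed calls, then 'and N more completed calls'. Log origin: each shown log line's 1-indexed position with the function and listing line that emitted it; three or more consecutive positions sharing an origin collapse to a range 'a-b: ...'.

Answer: the error was raised in probe_limits, line 32.
Key observation: Everything matches until log position 6, which reads 'stage values: 12 and -4' in place of 'stage values: 12 and 4'.
Call chain: main -> probe_limits([12, 2, 10, 6, 5, 11], 5) (called at line 39).
First divergence: position 6; shown 'stage values: 12 and -4' vs intended 'stage values: 12 and 4'.
Intended log window:
  4: fold_scores done: 12
  5: map_offsets: 6 entries, threshold 5
  6: stage values: 12 and 4
  7: driver got 3
Execution walk:
  fold_scores([12, 2, 10, 6, 5, 11]) -> 12  [called from probe_limits, line 29]
  map_offsets([12, 2, 10, 6, 5, 11], 5) -> -4  [called from probe_limits, line 30]
Log origin:
  1 — main, line 38
  2 — probe_limits, line 28
  3 — fold_scores, line 2
  4 — fold_scores, line 7
  5 — map_offsets, line 11
  6 — probe_limits, line 31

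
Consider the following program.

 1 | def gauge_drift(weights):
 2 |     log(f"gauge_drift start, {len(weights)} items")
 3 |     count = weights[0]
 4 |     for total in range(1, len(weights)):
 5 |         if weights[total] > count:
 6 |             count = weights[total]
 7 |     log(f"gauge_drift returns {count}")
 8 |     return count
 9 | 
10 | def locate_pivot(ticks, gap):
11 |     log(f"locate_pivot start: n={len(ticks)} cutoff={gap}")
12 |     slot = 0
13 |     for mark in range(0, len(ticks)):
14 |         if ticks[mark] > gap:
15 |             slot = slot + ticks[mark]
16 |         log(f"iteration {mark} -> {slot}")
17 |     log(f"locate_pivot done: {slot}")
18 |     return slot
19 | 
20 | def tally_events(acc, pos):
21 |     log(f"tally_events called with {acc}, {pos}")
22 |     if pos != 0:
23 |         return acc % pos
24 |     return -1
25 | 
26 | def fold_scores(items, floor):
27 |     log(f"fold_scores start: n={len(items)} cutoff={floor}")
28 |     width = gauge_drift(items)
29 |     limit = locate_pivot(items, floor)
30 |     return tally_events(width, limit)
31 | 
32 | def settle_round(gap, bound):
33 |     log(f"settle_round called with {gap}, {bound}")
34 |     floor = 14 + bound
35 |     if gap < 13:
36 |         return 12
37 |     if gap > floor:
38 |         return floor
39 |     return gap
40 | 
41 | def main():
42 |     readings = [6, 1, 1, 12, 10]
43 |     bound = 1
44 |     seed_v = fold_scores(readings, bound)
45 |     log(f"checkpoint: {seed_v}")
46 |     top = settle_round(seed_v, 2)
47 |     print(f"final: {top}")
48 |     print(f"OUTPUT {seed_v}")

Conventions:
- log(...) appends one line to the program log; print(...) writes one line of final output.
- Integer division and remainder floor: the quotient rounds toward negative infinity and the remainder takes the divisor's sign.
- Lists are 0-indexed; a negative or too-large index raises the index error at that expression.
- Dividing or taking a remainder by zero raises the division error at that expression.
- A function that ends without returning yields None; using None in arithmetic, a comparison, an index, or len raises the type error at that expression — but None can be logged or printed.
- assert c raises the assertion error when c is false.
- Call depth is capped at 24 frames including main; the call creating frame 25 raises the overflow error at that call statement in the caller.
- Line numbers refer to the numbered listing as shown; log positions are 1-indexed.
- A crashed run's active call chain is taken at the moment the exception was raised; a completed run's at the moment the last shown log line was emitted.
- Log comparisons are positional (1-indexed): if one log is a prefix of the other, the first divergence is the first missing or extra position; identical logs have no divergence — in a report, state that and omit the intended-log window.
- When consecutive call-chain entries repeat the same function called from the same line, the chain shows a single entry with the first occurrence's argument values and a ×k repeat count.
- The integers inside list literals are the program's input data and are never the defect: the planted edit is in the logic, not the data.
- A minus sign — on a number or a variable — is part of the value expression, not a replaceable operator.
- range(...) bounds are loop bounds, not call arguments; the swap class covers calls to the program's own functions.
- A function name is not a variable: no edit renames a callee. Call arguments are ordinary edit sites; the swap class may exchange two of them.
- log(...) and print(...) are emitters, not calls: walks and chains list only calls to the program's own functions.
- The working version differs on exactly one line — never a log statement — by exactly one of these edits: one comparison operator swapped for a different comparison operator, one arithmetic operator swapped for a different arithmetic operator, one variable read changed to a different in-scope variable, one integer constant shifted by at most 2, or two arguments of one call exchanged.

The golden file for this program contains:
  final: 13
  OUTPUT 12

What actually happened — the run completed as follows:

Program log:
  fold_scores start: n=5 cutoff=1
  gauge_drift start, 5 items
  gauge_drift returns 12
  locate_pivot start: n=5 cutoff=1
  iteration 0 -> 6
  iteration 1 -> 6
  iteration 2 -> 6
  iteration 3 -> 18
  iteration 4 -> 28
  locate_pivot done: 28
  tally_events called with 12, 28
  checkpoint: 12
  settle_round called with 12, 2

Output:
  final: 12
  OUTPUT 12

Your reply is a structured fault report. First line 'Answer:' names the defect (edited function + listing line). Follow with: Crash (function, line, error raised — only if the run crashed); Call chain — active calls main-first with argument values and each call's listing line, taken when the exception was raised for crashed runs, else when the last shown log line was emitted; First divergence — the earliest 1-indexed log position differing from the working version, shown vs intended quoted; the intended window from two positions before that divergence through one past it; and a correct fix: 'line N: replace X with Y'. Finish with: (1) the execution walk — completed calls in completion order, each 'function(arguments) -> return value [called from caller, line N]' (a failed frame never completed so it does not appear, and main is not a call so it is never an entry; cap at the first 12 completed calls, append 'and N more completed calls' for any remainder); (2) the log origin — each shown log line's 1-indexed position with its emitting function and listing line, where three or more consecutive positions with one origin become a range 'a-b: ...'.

Answer: the defect is in settle_round at line 36.
Key observation: The two runs log identically and part ways only at the printed values.
Call chain: main -> settle_round(12, 2) (called at line 46).
First divergence: none; the two logs match at every position.
Execution walk:
  gauge_drift([6, 1, 1, 12, 10]) -> 12  [called from fold_scores, line 28]
  locate_pivot([6, 1, 1, 12, 10], 1) -> 28  [called from fold_scores, line 29]
  tally_events(12, 28) -> 12  [called from fold_scores, line 30]
  fold_scores([6, 1, 1, 12, 10], 1) -> 12  [called from main, line 44]
  settle_round(12, 2) -> 12  [called from main, line 46]
Log line origins:
  1 — fold_scores, line 27
  2 — gauge_drift, line 2
  3 — gauge_drift, line 7
  4 — locate_pivot, line 11
  5-9 — locate_pivot, line 16
  10 — locate_pivot, line 17
  11 — tally_events, line 21
  12 — main, line 45
  13 — settle_round, line 33
A correct fix: line 36: replace `12` with `13`.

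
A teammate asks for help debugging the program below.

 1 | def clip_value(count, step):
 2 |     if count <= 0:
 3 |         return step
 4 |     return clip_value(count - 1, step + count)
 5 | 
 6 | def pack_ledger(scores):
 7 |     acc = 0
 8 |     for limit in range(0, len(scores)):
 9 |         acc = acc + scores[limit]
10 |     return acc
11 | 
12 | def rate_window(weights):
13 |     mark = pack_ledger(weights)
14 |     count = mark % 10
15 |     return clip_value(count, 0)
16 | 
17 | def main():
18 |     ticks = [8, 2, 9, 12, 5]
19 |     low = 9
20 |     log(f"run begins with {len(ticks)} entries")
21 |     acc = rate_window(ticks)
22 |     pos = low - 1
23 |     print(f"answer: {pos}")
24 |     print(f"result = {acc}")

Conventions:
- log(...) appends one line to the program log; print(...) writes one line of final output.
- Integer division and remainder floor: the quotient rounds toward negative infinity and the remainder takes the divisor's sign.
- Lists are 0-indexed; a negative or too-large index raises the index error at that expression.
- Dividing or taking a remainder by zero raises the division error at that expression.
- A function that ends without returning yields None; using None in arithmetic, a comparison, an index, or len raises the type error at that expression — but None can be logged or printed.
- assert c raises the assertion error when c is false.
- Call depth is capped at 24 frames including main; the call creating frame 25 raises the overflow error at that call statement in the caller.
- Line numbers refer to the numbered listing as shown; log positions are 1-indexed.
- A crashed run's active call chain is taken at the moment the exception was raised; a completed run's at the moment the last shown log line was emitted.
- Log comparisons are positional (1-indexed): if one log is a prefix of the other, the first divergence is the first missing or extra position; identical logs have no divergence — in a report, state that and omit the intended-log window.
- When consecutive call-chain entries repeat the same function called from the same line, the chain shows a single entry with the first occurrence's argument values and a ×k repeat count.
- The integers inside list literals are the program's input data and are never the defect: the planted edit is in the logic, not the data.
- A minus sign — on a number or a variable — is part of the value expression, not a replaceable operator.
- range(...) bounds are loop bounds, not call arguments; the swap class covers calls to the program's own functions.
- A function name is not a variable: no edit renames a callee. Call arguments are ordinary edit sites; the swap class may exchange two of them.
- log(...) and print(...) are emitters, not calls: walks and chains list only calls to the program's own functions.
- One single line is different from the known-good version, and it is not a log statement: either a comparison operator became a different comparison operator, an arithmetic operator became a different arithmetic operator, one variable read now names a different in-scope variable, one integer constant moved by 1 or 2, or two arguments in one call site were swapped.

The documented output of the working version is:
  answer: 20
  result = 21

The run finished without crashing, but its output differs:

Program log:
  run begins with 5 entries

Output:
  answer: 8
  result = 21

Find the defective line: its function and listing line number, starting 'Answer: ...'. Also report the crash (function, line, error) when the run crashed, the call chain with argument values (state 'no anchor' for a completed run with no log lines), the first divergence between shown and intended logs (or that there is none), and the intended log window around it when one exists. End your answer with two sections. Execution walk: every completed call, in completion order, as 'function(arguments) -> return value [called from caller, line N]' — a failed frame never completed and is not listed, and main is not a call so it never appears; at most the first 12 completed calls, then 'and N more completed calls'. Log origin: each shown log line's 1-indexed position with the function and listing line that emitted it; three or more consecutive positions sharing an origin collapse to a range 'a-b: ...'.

Answer: the defect is in main at line 22.
Key observation: Log streams are identical — the defect surfaces only in the printed output.
Call chain: main.
First divergence: none; the two logs match at every position.
Execution walk:
  pack_ledger([8, 2, 9, 12, 5]) -> 36  [called from rate_window, line 13]
  clip_value(0, 21) -> 21  [called from clip_value, line 4]
  clip_value(1, 20) -> 21  [called from clip_value, line 4]
  clip_value(2, 18) -> 21  [called from clip_value, line 4]
  clip_value(3, 15) -> 21  [called from clip_value, line 4]
  clip_value(4, 11) -> 21  [called from clip_value, line 4]
  clip_value(5, 6) -> 21  [called from clip_value, line 4]
  clip_value(6, 0) -> 21  [called from rate_window, line 15]
  rate_window([8, 2, 9, 12, 5]) -> 21  [called from main, line 21]
Log origin:
  1: from main, line 20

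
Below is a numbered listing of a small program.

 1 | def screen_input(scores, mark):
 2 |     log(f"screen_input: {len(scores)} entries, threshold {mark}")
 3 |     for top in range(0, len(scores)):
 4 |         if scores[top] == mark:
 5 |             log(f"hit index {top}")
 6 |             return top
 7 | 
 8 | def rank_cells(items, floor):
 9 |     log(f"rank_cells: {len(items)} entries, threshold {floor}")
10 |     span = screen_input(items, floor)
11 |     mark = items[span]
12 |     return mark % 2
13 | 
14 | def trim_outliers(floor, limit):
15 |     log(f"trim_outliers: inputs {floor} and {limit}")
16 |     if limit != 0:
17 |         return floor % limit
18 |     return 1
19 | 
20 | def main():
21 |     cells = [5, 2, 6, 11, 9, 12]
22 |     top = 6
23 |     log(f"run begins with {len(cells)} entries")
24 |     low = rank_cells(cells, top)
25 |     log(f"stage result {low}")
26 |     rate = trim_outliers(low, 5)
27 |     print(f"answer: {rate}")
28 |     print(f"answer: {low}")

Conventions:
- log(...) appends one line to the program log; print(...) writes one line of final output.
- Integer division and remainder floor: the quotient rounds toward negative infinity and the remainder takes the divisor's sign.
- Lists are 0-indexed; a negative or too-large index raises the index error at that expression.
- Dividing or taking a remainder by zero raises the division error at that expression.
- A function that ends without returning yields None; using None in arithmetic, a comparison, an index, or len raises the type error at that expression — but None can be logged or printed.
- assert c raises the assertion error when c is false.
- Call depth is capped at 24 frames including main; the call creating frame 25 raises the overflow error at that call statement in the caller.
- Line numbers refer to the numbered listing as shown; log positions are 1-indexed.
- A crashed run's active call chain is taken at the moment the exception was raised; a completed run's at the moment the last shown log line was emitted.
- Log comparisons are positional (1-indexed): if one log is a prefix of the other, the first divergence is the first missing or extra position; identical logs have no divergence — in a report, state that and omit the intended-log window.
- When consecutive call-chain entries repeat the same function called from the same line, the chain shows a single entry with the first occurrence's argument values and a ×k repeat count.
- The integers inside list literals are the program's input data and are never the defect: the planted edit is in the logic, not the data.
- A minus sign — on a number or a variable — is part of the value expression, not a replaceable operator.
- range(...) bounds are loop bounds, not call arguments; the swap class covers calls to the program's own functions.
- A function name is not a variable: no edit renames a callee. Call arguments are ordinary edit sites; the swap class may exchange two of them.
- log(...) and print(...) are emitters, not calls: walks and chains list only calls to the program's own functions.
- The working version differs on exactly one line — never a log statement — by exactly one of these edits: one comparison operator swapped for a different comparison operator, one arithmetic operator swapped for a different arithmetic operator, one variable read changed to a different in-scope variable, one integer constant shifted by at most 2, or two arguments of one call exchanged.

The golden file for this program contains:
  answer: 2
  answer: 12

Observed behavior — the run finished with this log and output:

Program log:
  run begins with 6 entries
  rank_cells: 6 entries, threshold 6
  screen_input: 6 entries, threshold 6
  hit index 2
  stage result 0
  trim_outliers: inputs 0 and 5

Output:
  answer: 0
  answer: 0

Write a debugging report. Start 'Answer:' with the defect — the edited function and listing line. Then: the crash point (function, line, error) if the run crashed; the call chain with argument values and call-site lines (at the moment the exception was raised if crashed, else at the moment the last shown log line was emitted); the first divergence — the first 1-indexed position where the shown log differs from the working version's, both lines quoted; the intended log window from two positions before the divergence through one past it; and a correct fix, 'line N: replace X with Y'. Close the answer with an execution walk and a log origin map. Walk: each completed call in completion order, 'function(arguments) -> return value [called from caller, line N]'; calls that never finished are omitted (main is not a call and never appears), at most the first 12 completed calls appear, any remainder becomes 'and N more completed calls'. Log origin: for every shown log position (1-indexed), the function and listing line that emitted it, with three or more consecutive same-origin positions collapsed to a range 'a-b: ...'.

Answer: the defect is in rank_cells at line 12.
The tell: Log line 5 is where behavior first shows: 'stage result 0' appears instead of 'stage result 12'.
Call chain: main -> trim_outliers(0, 5) (called at line 26).
First divergence: position 5 — the shown line 'stage result 0' should read 'stage result 12'.
Intended log window:
  3: screen_input: 6 entries, threshold 6
  4: hit index 2
  5: stage result 12
  6: trim_outliers: inputs 12 and 5
Execution walk:
  screen_input([5, 2, 6, 11, 9, 12], 6) -> 2  [called from rank_cells, line 10]
  rank_cells([5, 2, 6, 11, 9, 12], 6) -> 0  [called from main, line 24]
  trim_outliers(0, 5) -> 0  [called from main, line 26]
Log line origins:
  1: emitted by main (line 23)
  2: emitted by rank_cells (line 9)
  3: emitted by screen_input (line 2)
  4: emitted by screen_input (line 5)
  5: emitted by main (line 25)
  6: emitted by trim_outliers (line 15)
A correct fix: line 12: replace `%` with `*`.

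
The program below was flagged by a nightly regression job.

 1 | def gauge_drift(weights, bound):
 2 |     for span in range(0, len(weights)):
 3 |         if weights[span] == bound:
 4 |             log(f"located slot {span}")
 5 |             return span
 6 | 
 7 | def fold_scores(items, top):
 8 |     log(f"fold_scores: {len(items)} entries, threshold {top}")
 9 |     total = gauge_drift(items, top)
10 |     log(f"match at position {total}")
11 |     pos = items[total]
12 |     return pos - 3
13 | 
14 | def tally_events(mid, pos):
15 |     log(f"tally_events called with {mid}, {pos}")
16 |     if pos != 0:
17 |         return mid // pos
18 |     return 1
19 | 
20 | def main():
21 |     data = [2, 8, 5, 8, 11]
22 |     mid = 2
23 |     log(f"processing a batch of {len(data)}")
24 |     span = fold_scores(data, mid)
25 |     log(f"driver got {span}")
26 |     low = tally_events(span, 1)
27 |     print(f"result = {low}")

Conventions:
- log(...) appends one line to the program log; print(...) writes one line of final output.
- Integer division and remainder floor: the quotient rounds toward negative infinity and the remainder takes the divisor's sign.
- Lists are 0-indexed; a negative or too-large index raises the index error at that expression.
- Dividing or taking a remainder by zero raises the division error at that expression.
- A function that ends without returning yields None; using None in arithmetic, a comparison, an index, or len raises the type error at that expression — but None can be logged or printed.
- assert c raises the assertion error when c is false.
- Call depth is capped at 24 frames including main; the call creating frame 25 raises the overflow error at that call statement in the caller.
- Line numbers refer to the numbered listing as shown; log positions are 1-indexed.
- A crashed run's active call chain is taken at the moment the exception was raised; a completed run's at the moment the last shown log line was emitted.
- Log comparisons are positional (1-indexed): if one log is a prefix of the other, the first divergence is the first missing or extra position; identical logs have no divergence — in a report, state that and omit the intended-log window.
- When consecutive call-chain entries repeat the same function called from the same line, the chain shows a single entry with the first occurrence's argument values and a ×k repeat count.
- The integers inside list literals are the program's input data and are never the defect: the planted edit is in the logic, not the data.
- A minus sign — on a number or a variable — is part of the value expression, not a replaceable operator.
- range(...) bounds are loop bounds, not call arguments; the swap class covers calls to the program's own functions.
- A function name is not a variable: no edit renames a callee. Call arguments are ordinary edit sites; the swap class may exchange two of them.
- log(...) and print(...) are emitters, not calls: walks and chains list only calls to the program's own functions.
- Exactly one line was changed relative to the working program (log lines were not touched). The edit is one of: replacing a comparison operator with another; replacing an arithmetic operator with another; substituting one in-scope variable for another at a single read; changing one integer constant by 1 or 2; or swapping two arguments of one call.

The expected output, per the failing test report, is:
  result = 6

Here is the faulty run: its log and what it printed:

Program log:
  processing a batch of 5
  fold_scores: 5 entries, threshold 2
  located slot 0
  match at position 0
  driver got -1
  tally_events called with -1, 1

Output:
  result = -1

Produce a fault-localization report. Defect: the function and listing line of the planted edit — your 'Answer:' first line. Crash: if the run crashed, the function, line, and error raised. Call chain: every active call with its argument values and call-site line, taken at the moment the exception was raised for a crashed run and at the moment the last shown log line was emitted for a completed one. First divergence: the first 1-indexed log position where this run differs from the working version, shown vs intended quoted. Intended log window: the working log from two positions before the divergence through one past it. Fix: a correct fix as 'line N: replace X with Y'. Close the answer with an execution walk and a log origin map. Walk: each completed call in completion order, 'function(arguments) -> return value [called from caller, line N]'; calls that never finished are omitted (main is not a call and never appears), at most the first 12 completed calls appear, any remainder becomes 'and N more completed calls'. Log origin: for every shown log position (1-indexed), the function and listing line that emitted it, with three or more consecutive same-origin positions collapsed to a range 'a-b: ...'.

Answer: the defect is in fold_scores at line 12.
Core observation: The earliest visible damage is log position 5 — 'driver got -1' rather than the intended 'driver got 6'.
Call chain: main -> tally_events(-1, 1) (called at line 26).
First divergence: position 5 — shown 'driver got -1', intended 'driver got 6'.
Intended log window:
  3: located slot 0
  4: match at position 0
  5: driver got 6
  6: tally_events called with 6, 1
Execution walk:
  gauge_drift([2, 8, 5, 8, 11], 2) -> 0  [called from fold_scores, line 9]
  fold_scores([2, 8, 5, 8, 11], 2) -> -1  [called from main, line 24]
  tally_events(-1, 1) -> -1  [called from main, line 26]
Origin of each log line:
  1 — main, line 23
  2 — fold_scores, line 8
  3 — gauge_drift, line 4
  4 — fold_scores, line 10
  5 — main, line 25
  6 — tally_events, line 15
A correct fix: line 12: replace `-` with `*`.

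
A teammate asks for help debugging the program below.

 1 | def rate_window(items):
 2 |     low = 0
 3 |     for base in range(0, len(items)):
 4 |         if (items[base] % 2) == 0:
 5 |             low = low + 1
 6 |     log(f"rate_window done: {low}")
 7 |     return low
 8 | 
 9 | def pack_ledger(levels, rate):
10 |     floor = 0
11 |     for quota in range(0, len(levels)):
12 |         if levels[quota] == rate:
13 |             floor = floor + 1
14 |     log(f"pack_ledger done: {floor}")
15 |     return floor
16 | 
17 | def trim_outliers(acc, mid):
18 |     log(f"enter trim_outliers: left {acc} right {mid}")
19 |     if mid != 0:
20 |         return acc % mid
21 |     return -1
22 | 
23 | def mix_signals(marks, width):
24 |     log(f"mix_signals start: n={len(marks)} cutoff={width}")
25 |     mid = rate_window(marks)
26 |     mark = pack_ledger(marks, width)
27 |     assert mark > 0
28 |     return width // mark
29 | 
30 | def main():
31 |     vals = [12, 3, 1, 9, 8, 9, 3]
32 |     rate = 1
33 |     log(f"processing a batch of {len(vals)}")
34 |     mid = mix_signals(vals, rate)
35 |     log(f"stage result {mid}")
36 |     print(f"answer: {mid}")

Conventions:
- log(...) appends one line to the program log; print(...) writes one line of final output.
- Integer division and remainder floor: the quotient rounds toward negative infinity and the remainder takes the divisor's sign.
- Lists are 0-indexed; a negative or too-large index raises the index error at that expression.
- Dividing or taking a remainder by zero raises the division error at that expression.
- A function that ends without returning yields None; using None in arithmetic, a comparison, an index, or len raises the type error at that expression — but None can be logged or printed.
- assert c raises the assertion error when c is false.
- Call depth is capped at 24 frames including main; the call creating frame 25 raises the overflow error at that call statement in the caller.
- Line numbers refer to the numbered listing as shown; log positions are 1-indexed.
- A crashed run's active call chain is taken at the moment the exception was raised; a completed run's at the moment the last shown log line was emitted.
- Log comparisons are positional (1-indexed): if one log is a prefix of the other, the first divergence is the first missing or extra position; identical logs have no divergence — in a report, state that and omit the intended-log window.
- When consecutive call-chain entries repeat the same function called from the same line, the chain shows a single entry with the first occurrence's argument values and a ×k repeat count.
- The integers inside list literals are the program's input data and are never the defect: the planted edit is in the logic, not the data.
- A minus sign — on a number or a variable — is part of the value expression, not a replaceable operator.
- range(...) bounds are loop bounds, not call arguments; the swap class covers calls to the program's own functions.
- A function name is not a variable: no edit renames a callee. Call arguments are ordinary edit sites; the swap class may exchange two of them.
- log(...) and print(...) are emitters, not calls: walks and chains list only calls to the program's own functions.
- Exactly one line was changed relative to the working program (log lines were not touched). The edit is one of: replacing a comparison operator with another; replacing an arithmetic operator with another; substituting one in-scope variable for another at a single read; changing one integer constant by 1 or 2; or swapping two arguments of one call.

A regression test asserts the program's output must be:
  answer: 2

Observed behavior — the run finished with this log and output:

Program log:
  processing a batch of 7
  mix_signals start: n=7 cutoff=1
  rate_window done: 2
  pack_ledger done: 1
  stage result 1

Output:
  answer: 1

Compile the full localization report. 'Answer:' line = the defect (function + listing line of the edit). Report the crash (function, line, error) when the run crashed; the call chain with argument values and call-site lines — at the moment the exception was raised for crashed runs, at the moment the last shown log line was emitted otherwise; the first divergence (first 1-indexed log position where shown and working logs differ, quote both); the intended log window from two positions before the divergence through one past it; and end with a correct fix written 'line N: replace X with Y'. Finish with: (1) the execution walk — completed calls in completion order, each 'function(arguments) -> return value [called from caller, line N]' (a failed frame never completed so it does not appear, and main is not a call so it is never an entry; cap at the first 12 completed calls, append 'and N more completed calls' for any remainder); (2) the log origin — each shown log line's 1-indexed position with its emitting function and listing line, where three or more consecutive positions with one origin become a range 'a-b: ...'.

Answer: the defect is in mix_signals at line 28.
Key fact: Everything matches until log position 5, which reads 'stage result 1' in place of 'stage result 2'.
Call chain: main.
First divergence: position 5 — shown 'stage result 1', intended 'stage result 2'.
Intended log window:
  3: rate_window done: 2
  4: pack_ledger done: 1
  5: stage result 2
Execution walk:
  rate_window([12, 3, 1, 9, 8, 9, 3]) -> 2  [called from mix_signals, line 25]
  pack_ledger([12, 3, 1, 9, 8, 9, 3], 1) -> 1  [called from mix_signals, line 26]
  mix_signals([12, 3, 1, 9, 8, 9, 3], 1) -> 1  [called from main, line 34]
Log line origins:
  1: emitted by main (line 33)
  2: emitted by mix_signals (line 24)
  3: emitted by rate_window (line 6)
  4: emitted by pack_ledger (line 14)
  5: emitted by main (line 35)
A correct fix: line 28: replace `width` with `mid`.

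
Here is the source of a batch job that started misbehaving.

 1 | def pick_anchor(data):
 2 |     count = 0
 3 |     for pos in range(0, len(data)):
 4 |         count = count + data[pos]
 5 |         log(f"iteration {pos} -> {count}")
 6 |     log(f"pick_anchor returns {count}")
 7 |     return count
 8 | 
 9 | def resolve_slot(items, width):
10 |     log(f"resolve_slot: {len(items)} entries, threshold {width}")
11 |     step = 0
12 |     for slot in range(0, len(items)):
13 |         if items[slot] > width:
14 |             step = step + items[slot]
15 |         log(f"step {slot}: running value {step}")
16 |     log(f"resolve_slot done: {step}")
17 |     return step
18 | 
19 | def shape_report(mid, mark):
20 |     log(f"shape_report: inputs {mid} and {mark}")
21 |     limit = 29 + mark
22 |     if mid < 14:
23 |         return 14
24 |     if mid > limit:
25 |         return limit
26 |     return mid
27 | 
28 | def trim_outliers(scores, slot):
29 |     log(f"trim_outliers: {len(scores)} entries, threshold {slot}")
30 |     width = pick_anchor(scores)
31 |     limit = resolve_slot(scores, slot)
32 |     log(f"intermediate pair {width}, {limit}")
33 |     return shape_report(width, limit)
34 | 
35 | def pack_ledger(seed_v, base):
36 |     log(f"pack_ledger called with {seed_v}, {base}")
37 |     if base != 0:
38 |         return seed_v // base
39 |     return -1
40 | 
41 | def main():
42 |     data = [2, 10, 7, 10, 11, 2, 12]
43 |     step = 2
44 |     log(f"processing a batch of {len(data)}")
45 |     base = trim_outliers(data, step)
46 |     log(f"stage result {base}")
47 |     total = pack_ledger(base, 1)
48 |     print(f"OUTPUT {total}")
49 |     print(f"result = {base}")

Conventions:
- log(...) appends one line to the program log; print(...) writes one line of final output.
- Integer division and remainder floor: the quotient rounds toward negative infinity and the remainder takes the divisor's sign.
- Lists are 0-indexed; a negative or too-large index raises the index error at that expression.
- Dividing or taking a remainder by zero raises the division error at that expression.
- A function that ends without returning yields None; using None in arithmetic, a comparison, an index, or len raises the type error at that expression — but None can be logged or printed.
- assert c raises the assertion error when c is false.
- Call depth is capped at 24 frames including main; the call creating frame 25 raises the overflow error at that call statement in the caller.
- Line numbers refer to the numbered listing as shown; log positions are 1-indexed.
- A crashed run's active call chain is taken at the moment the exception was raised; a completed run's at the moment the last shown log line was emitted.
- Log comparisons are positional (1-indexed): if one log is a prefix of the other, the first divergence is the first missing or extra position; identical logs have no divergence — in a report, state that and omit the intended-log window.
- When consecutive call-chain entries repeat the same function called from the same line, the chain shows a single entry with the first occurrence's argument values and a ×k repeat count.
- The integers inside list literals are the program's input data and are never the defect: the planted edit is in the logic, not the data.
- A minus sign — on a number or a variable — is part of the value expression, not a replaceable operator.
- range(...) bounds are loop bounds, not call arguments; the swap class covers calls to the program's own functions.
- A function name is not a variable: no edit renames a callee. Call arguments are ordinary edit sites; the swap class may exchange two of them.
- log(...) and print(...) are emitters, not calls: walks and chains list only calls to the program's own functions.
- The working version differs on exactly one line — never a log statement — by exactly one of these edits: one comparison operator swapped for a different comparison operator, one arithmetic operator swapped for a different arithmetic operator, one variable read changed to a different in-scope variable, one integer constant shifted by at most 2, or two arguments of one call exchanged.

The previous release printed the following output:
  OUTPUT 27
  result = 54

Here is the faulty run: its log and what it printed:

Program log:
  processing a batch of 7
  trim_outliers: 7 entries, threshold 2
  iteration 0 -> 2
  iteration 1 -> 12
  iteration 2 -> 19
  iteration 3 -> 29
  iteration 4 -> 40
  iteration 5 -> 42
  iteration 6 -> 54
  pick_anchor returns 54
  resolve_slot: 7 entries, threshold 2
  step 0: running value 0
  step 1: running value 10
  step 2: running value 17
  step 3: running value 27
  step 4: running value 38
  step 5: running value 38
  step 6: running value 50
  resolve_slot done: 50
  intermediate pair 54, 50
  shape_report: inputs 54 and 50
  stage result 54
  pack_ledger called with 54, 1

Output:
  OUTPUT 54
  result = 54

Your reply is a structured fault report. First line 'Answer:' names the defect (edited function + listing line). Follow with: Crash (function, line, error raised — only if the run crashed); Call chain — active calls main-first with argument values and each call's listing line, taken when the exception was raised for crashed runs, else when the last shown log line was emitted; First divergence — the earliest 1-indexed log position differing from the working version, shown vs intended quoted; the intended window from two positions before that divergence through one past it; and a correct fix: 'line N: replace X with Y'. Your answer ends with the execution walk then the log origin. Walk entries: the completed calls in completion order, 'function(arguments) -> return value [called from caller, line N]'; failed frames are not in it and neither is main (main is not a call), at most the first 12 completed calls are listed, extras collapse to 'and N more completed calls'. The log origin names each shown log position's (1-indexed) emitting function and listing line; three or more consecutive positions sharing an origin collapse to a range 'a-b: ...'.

Answer: the defect is in main at line 47.
Key fact: Position 23 is the first bad log line: 'pack_ledger called with 54, 1' should read 'pack_ledger called with 54, 2'.
Call chain: main -> pack_ledger(54, 1) (called at line 47).
First divergence: position 23 — the shown line 'pack_ledger called with 54, 1' should read 'pack_ledger called with 54, 2'.
Intended log window:
  21: shape_report: inputs 54 and 50
  22: stage result 54
  23: pack_ledger called with 54, 2
Execution walk:
  pick_anchor([2, 10, 7, 10, 11, 2, 12]) -> 54  [called from trim_outliers, line 30]
  resolve_slot([2, 10, 7, 10, 11, 2, 12], 2) -> 50  [called from trim_outliers, line 31]
  shape_report(54, 50) -> 54  [called from trim_outliers, line 33]
  trim_outliers([2, 10, 7, 10, 11, 2, 12], 2) -> 54  [called from main, line 45]
  pack_ledger(54, 1) -> 54  [called from main, line 47]
Log line origins:
  1: from main, line 44
  2: from trim_outliers, line 29
  3-9: from pick_anchor, line 5
  10: from pick_anchor, line 6
  11: from resolve_slot, line 10
  12-18: from resolve_slot, line 15
  19: from resolve_slot, line 16
  20: from trim_outliers, line 32
  21: from shape_report, line 20
  22: from main, line 46
  23: from pack_ledger, line 36
A correct fix: line 47: replace `1` with `2`.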